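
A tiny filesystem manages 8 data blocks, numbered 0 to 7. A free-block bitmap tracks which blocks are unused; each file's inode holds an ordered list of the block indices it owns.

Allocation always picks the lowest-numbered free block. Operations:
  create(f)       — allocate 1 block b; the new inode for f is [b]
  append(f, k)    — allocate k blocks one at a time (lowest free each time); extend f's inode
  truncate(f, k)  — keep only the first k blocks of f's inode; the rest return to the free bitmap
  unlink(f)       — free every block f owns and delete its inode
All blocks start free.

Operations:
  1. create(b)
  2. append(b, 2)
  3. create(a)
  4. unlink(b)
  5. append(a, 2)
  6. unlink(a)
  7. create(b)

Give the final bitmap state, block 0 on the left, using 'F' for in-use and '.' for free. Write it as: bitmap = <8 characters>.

bitmap = F.......

after create(b) → b:[0]  free=[F.......]
after append(b, 2) → b:[0, 1, 2]  free=[FFF.....]
after create(a) → a:[3], b:[0, 1, 2]  free=[FFFF....]
after unlink(b) → a:[3]  free=[...F....]
after append(a, 2) → a:[3, 0, 1]  free=[FF.F....]
after unlink(a) →   free=[........]
after create(b) → b:[0]  free=[F.......]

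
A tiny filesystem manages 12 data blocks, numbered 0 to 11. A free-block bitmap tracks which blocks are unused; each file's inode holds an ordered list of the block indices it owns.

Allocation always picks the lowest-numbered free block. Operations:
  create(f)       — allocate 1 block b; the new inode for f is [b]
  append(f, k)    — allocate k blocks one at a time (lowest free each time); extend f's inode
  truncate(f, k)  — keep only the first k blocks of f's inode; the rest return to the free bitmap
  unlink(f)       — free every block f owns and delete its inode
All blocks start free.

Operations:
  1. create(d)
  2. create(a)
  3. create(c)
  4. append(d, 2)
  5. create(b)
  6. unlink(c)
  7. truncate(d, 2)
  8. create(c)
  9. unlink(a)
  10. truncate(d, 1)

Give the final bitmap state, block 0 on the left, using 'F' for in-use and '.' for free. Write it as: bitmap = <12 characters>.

after create(d) → d:[0]  free=[F...........]
after create(a) → a:[1], d:[0]  free=[FF..........]
after create(c) → a:[1], c:[2], d:[0]  free=[FFF.........]
after append(d, 2) → a:[1], c:[2], d:[0, 3, 4]  free=[FFFFF.......]
after create(b) → a:[1], b:[5], c:[2], d:[0, 3, 4]  free=[FFFFFF......]
after unlink(c) → a:[1], b:[5], d:[0, 3, 4]  free=[FF.FFF......]
after truncate(d, 2) → a:[1], b:[5], d:[0, 3]  free=[FF.F.F......]
after create(c) → a:[1], b:[5], c:[2], d:[0, 3]  free=[FFFF.F......]
after unlink(a) → b:[5], c:[2], d:[0, 3]  free=[F.FF.F......]
after truncate(d, 1) → b:[5], c:[2], d:[0]  free=[F.F..F......]

bitmap = F.F..F......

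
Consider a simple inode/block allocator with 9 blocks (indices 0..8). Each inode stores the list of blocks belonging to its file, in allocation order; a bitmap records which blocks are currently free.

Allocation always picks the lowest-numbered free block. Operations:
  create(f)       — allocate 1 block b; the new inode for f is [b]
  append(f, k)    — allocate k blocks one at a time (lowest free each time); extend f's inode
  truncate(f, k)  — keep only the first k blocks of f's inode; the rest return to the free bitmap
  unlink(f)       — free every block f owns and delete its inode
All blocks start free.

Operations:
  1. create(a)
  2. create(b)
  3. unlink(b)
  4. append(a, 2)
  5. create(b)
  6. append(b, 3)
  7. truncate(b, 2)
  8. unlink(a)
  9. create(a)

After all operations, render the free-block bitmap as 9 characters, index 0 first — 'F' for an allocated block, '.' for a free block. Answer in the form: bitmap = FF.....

create(a): bitmap=F........ | a=[0]
create(b): bitmap=FF....... | a=[0] b=[1]
unlink(b): bitmap=F........ | a=[0]
append(a, 2): bitmap=FFF...... | a=[0, 1, 2]
create(b): bitmap=FFFF..... | a=[0, 1, 2] b=[3]
append(b, 3): bitmap=FFFFFFF.. | a=[0, 1, 2] b=[3, 4, 5, 6]
truncate(b, 2): bitmap=FFFFF.... | a=[0, 1, 2] b=[3, 4]
unlink(a): bitmap=...FF.... | b=[3, 4]
create(a): bitmap=F..FF.... | a=[0] b=[3, 4]

bitmap = F..FF....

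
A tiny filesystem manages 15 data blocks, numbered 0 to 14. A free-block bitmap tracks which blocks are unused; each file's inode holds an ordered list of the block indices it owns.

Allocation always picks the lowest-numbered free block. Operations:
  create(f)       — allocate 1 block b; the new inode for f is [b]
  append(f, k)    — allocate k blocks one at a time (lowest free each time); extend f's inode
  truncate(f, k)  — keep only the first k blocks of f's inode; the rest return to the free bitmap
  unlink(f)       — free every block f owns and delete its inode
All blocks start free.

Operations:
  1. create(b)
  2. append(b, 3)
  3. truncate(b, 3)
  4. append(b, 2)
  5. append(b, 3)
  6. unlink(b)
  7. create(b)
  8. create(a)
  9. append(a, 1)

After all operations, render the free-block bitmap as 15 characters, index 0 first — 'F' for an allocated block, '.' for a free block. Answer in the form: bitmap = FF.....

bitmap = FFF............

  1. create(b)  ⇒  F..............  {b→[0]}
  2. append(b, 3)  ⇒  FFFF...........  {b→[0, 1, 2, 3]}
  3. truncate(b, 3)  ⇒  FFF............  {b→[0, 1, 2]}
  4. append(b, 2)  ⇒  FFFFF..........  {b→[0, 1, 2, 3, 4]}
  5. append(b, 3)  ⇒  FFFFFFFF.......  {b→[0, 1, 2, 3, 4, 5, 6, 7]}
  6. unlink(b)  ⇒  ...............  {}
  7. create(b)  ⇒  F..............  {b→[0]}
  8. create(a)  ⇒  FF.............  {a→[1]; b→[0]}
  9. append(a, 1)  ⇒  FFF............  {a→[1, 2]; b→[0]}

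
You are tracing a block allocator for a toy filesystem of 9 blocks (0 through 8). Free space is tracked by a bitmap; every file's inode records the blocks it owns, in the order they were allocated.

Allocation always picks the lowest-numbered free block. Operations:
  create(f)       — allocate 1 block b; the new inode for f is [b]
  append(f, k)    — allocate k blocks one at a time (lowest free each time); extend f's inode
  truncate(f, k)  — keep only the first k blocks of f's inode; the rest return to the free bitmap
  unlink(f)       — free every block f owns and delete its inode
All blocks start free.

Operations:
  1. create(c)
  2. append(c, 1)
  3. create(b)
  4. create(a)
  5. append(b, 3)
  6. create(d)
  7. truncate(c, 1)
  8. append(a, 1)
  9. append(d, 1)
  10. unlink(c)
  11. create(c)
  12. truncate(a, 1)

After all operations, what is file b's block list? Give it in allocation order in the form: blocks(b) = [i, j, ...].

blocks(b) = [2, 4, 5, 6]

[1] create(c) — c=0 (map F........)
[2] append(c, 1) — c=0,1 (map FF.......)
[3] create(b) — b=2 c=0,1 (map FFF......)
[4] create(a) — a=3 b=2 c=0,1 (map FFFF.....)
[5] append(b, 3) — a=3 b=2,4,5,6 c=0,1 (map FFFFFFF..)
[6] create(d) — a=3 b=2,4,5,6 c=0,1 d=7 (map FFFFFFFF.)
[7] truncate(c, 1) — a=3 b=2,4,5,6 c=0 d=7 (map F.FFFFFF.)
[8] append(a, 1) — a=3,1 b=2,4,5,6 c=0 d=7 (map FFFFFFFF.)
[9] append(d, 1) — a=3,1 b=2,4,5,6 c=0 d=7,8 (map FFFFFFFFF)
[10] unlink(c) — a=3,1 b=2,4,5,6 d=7,8 (map .FFFFFFFF)
[11] create(c) — a=3,1 b=2,4,5,6 c=0 d=7,8 (map FFFFFFFFF)
[12] truncate(a, 1) — a=3 b=2,4,5,6 c=0 d=7,8 (map F.FFFFFFF)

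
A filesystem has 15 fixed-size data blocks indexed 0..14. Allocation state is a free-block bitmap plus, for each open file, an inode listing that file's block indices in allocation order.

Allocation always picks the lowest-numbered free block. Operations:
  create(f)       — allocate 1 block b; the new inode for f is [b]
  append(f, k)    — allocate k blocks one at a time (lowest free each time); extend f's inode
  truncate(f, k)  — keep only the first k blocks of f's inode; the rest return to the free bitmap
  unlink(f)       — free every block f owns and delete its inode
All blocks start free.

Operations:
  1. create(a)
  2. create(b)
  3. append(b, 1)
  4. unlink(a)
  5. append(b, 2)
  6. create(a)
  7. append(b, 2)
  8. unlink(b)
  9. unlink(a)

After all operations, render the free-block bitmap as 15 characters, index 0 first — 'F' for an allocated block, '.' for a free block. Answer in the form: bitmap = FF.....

bitmap = ...............

create(a): bitmap=F.............. | a=[0]
create(b): bitmap=FF............. | a=[0] b=[1]
append(b, 1): bitmap=FFF............ | a=[0] b=[1, 2]
unlink(a): bitmap=.FF............ | b=[1, 2]
append(b, 2): bitmap=FFFF........... | b=[1, 2, 0, 3]
create(a): bitmap=FFFFF.......... | a=[4] b=[1, 2, 0, 3]
append(b, 2): bitmap=FFFFFFF........ | a=[4] b=[1, 2, 0, 3, 5, 6]
unlink(b): bitmap=....F.......... | a=[4]
unlink(a): bitmap=............... | 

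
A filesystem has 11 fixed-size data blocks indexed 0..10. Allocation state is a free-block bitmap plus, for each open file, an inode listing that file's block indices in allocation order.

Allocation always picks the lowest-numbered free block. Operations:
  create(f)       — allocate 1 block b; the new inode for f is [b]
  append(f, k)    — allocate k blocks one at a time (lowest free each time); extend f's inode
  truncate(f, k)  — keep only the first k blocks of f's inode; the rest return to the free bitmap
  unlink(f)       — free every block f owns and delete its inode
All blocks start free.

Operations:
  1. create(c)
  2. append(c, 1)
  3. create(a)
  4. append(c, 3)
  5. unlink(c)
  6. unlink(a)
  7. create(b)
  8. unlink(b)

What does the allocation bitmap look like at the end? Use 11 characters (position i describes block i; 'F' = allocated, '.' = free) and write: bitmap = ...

create(c): bitmap=F.......... | c=[0]
append(c, 1): bitmap=FF......... | c=[0, 1]
create(a): bitmap=FFF........ | a=[2] c=[0, 1]
append(c, 3): bitmap=FFFFFF..... | a=[2] c=[0, 1, 3, 4, 5]
unlink(c): bitmap=..F........ | a=[2]
unlink(a): bitmap=........... | 
create(b): bitmap=F.......... | b=[0]
unlink(b): bitmap=........... | 

bitmap = ...........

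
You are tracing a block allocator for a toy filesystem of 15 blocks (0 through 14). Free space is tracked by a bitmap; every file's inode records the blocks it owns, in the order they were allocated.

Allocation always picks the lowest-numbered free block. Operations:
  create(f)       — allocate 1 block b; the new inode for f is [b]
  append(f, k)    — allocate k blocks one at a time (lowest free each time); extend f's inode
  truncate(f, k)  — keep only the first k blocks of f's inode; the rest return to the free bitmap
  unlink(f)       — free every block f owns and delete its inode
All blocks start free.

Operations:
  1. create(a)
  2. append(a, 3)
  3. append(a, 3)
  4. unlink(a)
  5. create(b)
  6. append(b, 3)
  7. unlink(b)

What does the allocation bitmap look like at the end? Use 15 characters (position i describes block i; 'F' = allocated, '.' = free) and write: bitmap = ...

[1] create(a) — a=0 (map F..............)
[2] append(a, 3) — a=0,1,2,3 (map FFFF...........)
[3] append(a, 3) — a=0,1,2,3,4,5,6 (map FFFFFFF........)
[4] unlink(a) —  (map ...............)
[5] create(b) — b=0 (map F..............)
[6] append(b, 3) — b=0,1,2,3 (map FFFF...........)
[7] unlink(b) —  (map ...............)

bitmap = ...............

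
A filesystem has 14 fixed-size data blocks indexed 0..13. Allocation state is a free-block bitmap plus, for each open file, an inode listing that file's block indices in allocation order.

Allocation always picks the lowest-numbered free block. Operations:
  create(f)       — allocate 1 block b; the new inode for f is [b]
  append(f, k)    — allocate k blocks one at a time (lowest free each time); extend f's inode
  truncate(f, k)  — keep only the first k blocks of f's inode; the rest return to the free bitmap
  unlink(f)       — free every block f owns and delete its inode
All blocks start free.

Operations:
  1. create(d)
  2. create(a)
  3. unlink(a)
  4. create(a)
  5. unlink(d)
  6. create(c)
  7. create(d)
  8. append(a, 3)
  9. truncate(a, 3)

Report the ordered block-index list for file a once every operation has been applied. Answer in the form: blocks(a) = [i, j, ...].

blocks(a) = [1, 3, 4]

  1. create(d)  ⇒  F.............  {d→[0]}
  2. create(a)  ⇒  FF............  {a→[1]; d→[0]}
  3. unlink(a)  ⇒  F.............  {d→[0]}
  4. create(a)  ⇒  FF............  {a→[1]; d→[0]}
  5. unlink(d)  ⇒  .F............  {a→[1]}
  6. create(c)  ⇒  FF............  {a→[1]; c→[0]}
  7. create(d)  ⇒  FFF...........  {a→[1]; c→[0]; d→[2]}
  8. append(a, 3)  ⇒  FFFFFF........  {a→[1, 3, 4, 5]; c→[0]; d→[2]}
  9. truncate(a, 3)  ⇒  FFFFF.........  {a→[1, 3, 4]; c→[0]; d→[2]}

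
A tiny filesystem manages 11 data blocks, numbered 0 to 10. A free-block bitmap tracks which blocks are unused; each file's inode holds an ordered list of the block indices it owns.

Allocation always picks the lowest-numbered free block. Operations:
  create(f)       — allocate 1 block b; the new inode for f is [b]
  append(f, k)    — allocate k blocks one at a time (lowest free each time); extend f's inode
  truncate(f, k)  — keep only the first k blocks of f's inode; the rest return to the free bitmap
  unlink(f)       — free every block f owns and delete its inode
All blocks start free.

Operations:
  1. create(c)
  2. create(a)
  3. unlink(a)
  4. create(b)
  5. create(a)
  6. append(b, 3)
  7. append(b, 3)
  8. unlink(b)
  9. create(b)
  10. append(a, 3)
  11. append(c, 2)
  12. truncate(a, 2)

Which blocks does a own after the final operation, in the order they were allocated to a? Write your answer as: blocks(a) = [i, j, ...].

  1. create(c)  ⇒  F..........  {c→[0]}
  2. create(a)  ⇒  FF.........  {a→[1]; c→[0]}
  3. unlink(a)  ⇒  F..........  {c→[0]}
  4. create(b)  ⇒  FF.........  {b→[1]; c→[0]}
  5. create(a)  ⇒  FFF........  {a→[2]; b→[1]; c→[0]}
  6. append(b, 3)  ⇒  FFFFFF.....  {a→[2]; b→[1, 3, 4, 5]; c→[0]}
  7. append(b, 3)  ⇒  FFFFFFFFF..  {a→[2]; b→[1, 3, 4, 5, 6, 7, 8]; c→[0]}
  8. unlink(b)  ⇒  F.F........  {a→[2]; c→[0]}
  9. create(b)  ⇒  FFF........  {a→[2]; b→[1]; c→[0]}
  10. append(a, 3)  ⇒  FFFFFF.....  {a→[2, 3, 4, 5]; b→[1]; c→[0]}
  11. append(c, 2)  ⇒  FFFFFFFF...  {a→[2, 3, 4, 5]; b→[1]; c→[0, 6, 7]}
  12. truncate(a, 2)  ⇒  FFFF..FF...  {a→[2, 3]; b→[1]; c→[0, 6, 7]}

blocks(a) = [2, 3]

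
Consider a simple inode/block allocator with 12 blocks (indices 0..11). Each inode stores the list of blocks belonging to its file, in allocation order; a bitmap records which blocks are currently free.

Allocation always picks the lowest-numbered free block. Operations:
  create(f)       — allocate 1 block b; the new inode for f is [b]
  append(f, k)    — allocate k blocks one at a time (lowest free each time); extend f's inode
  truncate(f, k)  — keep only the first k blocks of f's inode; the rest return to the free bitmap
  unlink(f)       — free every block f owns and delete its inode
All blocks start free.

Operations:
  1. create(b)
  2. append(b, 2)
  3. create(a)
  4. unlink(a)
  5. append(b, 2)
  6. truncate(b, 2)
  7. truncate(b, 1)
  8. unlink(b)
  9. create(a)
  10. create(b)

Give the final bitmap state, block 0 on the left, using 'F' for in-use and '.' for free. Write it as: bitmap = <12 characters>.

bitmap = FF..........

create(b): bitmap=F........... | b=[0]
append(b, 2): bitmap=FFF......... | b=[0, 1, 2]
create(a): bitmap=FFFF........ | a=[3] b=[0, 1, 2]
unlink(a): bitmap=FFF......... | b=[0, 1, 2]
append(b, 2): bitmap=FFFFF....... | b=[0, 1, 2, 3, 4]
truncate(b, 2): bitmap=FF.......... | b=[0, 1]
truncate(b, 1): bitmap=F........... | b=[0]
unlink(b): bitmap=............ | 
create(a): bitmap=F........... | a=[0]
create(b): bitmap=FF.......... | a=[0] b=[1]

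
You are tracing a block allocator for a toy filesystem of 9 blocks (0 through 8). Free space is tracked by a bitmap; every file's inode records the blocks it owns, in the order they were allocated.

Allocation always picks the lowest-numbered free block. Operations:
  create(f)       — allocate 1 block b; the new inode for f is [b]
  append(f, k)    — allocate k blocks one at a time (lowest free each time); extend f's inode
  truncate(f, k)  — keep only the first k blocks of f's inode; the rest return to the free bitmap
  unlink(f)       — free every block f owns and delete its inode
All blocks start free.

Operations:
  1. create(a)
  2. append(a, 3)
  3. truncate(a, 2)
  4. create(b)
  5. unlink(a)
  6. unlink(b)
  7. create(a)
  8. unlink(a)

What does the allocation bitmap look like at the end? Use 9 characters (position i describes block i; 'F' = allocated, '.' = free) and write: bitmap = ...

bitmap = .........

  1. create(a)  ⇒  F........  {a→[0]}
  2. append(a, 3)  ⇒  FFFF.....  {a→[0, 1, 2, 3]}
  3. truncate(a, 2)  ⇒  FF.......  {a→[0, 1]}
  4. create(b)  ⇒  FFF......  {a→[0, 1]; b→[2]}
  5. unlink(a)  ⇒  ..F......  {b→[2]}
  6. unlink(b)  ⇒  .........  {}
  7. create(a)  ⇒  F........  {a→[0]}
  8. unlink(a)  ⇒  .........  {}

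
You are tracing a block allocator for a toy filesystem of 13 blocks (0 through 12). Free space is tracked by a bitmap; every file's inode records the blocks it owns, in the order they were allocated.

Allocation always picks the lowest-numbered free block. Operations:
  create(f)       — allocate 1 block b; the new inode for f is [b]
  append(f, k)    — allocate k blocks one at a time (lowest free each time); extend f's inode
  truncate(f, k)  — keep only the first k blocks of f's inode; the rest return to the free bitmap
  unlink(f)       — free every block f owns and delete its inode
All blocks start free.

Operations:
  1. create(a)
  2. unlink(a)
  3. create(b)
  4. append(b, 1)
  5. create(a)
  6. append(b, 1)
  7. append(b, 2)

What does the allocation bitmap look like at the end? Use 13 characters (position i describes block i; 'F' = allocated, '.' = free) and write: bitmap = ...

  1. create(a)  ⇒  F............  {a→[0]}
  2. unlink(a)  ⇒  .............  {}
  3. create(b)  ⇒  F............  {b→[0]}
  4. append(b, 1)  ⇒  FF...........  {b→[0, 1]}
  5. create(a)  ⇒  FFF..........  {a→[2]; b→[0, 1]}
  6. append(b, 1)  ⇒  FFFF.........  {a→[2]; b→[0, 1, 3]}
  7. append(b, 2)  ⇒  FFFFFF.......  {a→[2]; b→[0, 1, 3, 4, 5]}

bitmap = FFFFFF.......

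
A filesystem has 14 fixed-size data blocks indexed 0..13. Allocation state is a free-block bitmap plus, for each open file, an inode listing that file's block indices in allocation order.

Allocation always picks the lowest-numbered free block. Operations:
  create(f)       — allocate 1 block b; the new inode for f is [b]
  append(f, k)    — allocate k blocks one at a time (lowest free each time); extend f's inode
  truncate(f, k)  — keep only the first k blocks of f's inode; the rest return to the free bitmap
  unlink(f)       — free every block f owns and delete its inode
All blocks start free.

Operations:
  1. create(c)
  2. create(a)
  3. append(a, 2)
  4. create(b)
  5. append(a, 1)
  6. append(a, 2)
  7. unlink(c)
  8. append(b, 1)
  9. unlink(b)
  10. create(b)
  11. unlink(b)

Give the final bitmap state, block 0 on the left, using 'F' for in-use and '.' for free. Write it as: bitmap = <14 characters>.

after create(c) → c:[0]  free=[F.............]
after create(a) → a:[1], c:[0]  free=[FF............]
after append(a, 2) → a:[1, 2, 3], c:[0]  free=[FFFF..........]
after create(b) → a:[1, 2, 3], b:[4], c:[0]  free=[FFFFF.........]
after append(a, 1) → a:[1, 2, 3, 5], b:[4], c:[0]  free=[FFFFFF........]
after append(a, 2) → a:[1, 2, 3, 5, 6, 7], b:[4], c:[0]  free=[FFFFFFFF......]
after unlink(c) → a:[1, 2, 3, 5, 6, 7], b:[4]  free=[.FFFFFFF......]
after append(b, 1) → a:[1, 2, 3, 5, 6, 7], b:[4, 0]  free=[FFFFFFFF......]
after unlink(b) → a:[1, 2, 3, 5, 6, 7]  free=[.FFF.FFF......]
after create(b) → a:[1, 2, 3, 5, 6, 7], b:[0]  free=[FFFF.FFF......]
after unlink(b) → a:[1, 2, 3, 5, 6, 7]  free=[.FFF.FFF......]

bitmap = .FFF.FFF......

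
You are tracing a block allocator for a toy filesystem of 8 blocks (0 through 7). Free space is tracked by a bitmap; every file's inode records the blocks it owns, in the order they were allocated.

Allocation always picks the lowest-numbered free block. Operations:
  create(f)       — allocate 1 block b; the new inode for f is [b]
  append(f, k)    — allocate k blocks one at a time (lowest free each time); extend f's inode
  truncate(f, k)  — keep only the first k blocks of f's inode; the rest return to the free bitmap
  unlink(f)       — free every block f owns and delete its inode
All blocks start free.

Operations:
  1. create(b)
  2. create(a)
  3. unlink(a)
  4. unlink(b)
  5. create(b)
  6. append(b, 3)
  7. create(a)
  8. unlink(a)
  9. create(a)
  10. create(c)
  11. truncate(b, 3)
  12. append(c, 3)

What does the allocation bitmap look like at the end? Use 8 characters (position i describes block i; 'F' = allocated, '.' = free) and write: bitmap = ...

bitmap = FFFFFFFF

after create(b) → b:[0]  free=[F.......]
after create(a) → a:[1], b:[0]  free=[FF......]
after unlink(a) → b:[0]  free=[F.......]
after unlink(b) →   free=[........]
after create(b) → b:[0]  free=[F.......]
after append(b, 3) → b:[0, 1, 2, 3]  free=[FFFF....]
after create(a) → a:[4], b:[0, 1, 2, 3]  free=[FFFFF...]
after unlink(a) → b:[0, 1, 2, 3]  free=[FFFF....]
after create(a) → a:[4], b:[0, 1, 2, 3]  free=[FFFFF...]
after create(c) → a:[4], b:[0, 1, 2, 3], c:[5]  free=[FFFFFF..]
after truncate(b, 3) → a:[4], b:[0, 1, 2], c:[5]  free=[FFF.FF..]
after append(c, 3) → a:[4], b:[0, 1, 2], c:[5, 3, 6, 7]  free=[FFFFFFFF]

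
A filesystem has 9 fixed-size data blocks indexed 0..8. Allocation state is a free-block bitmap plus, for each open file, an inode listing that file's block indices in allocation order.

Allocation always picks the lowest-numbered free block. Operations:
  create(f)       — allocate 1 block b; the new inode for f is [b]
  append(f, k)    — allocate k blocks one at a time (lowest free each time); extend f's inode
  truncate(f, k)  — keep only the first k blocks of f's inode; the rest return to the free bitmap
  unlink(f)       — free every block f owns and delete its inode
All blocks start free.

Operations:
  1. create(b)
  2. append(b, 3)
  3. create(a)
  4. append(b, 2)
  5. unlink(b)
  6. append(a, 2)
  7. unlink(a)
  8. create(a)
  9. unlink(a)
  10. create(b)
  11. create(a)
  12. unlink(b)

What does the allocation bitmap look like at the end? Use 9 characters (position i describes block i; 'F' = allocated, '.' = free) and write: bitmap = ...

after create(b) → b:[0]  free=[F........]
after append(b, 3) → b:[0, 1, 2, 3]  free=[FFFF.....]
after create(a) → a:[4], b:[0, 1, 2, 3]  free=[FFFFF....]
after append(b, 2) → a:[4], b:[0, 1, 2, 3, 5, 6]  free=[FFFFFFF..]
after unlink(b) → a:[4]  free=[....F....]
after append(a, 2) → a:[4, 0, 1]  free=[FF..F....]
after unlink(a) →   free=[.........]
after create(a) → a:[0]  free=[F........]
after unlink(a) →   free=[.........]
after create(b) → b:[0]  free=[F........]
after create(a) → a:[1], b:[0]  free=[FF.......]
after unlink(b) → a:[1]  free=[.F.......]

bitmap = .F.......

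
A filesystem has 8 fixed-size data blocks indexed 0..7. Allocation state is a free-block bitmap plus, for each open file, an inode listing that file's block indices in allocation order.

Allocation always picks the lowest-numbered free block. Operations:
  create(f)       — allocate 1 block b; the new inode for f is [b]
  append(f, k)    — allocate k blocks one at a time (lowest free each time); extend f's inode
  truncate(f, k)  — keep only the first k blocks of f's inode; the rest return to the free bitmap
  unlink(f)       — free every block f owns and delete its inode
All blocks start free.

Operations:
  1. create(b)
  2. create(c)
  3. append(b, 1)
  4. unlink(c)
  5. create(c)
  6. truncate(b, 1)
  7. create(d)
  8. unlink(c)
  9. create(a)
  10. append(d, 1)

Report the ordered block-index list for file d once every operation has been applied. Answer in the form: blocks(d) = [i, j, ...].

  1. create(b)  ⇒  F.......  {b→[0]}
  2. create(c)  ⇒  FF......  {b→[0]; c→[1]}
  3. append(b, 1)  ⇒  FFF.....  {b→[0, 2]; c→[1]}
  4. unlink(c)  ⇒  F.F.....  {b→[0, 2]}
  5. create(c)  ⇒  FFF.....  {b→[0, 2]; c→[1]}
  6. truncate(b, 1)  ⇒  FF......  {b→[0]; c→[1]}
  7. create(d)  ⇒  FFF.....  {b→[0]; c→[1]; d→[2]}
  8. unlink(c)  ⇒  F.F.....  {b→[0]; d→[2]}
  9. create(a)  ⇒  FFF.....  {a→[1]; b→[0]; d→[2]}
  10. append(d, 1)  ⇒  FFFF....  {a→[1]; b→[0]; d→[2, 3]}

blocks(d) = [2, 3]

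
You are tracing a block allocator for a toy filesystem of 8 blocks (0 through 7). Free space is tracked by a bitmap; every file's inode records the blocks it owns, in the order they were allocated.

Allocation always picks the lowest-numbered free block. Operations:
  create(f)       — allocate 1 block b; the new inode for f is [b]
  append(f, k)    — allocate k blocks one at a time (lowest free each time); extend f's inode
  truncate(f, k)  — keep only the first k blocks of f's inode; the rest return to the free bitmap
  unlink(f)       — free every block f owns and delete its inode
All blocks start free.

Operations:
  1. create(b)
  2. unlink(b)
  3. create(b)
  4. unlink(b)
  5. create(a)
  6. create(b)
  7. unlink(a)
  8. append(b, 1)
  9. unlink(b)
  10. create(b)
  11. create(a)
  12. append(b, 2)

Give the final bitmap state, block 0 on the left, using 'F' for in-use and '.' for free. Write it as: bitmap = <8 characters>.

  1. create(b)  ⇒  F.......  {b→[0]}
  2. unlink(b)  ⇒  ........  {}
  3. create(b)  ⇒  F.......  {b→[0]}
  4. unlink(b)  ⇒  ........  {}
  5. create(a)  ⇒  F.......  {a→[0]}
  6. create(b)  ⇒  FF......  {a→[0]; b→[1]}
  7. unlink(a)  ⇒  .F......  {b→[1]}
  8. append(b, 1)  ⇒  FF......  {b→[1, 0]}
  9. unlink(b)  ⇒  ........  {}
  10. create(b)  ⇒  F.......  {b→[0]}
  11. create(a)  ⇒  FF......  {a→[1]; b→[0]}
  12. append(b, 2)  ⇒  FFFF....  {a→[1]; b→[0, 2, 3]}

bitmap = FFFF....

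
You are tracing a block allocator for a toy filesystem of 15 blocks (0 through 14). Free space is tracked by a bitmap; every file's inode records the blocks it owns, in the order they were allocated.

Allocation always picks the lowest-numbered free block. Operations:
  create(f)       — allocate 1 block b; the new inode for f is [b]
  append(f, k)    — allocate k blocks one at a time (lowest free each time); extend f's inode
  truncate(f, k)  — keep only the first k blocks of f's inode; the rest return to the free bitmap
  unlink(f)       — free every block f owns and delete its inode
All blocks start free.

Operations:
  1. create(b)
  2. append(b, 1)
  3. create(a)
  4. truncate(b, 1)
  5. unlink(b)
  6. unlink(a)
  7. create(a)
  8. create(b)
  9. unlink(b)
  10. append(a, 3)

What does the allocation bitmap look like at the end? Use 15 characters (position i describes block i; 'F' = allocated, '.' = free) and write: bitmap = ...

bitmap = FFFF...........

  1. create(b)  ⇒  F..............  {b→[0]}
  2. append(b, 1)  ⇒  FF.............  {b→[0, 1]}
  3. create(a)  ⇒  FFF............  {a→[2]; b→[0, 1]}
  4. truncate(b, 1)  ⇒  F.F............  {a→[2]; b→[0]}
  5. unlink(b)  ⇒  ..F............  {a→[2]}
  6. unlink(a)  ⇒  ...............  {}
  7. create(a)  ⇒  F..............  {a→[0]}
  8. create(b)  ⇒  FF.............  {a→[0]; b→[1]}
  9. unlink(b)  ⇒  F..............  {a→[0]}
  10. append(a, 3)  ⇒  FFFF...........  {a→[0, 1, 2, 3]}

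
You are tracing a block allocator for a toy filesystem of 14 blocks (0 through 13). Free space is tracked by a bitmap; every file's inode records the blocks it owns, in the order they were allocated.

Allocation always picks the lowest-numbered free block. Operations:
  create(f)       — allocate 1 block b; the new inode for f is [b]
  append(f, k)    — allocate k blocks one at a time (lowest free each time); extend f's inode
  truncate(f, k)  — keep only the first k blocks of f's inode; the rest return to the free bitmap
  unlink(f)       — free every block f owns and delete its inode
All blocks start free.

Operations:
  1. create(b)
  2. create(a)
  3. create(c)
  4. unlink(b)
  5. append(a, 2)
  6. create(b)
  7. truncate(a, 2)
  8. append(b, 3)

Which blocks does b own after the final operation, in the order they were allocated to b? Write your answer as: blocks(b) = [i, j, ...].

after create(b) → b:[0]  free=[F.............]
after create(a) → a:[1], b:[0]  free=[FF............]
after create(c) → a:[1], b:[0], c:[2]  free=[FFF...........]
after unlink(b) → a:[1], c:[2]  free=[.FF...........]
after append(a, 2) → a:[1, 0, 3], c:[2]  free=[FFFF..........]
after create(b) → a:[1, 0, 3], b:[4], c:[2]  free=[FFFFF.........]
after truncate(a, 2) → a:[1, 0], b:[4], c:[2]  free=[FFF.F.........]
after append(b, 3) → a:[1, 0], b:[4, 3, 5, 6], c:[2]  free=[FFFFFFF.......]

blocks(b) = [4, 3, 5, 6]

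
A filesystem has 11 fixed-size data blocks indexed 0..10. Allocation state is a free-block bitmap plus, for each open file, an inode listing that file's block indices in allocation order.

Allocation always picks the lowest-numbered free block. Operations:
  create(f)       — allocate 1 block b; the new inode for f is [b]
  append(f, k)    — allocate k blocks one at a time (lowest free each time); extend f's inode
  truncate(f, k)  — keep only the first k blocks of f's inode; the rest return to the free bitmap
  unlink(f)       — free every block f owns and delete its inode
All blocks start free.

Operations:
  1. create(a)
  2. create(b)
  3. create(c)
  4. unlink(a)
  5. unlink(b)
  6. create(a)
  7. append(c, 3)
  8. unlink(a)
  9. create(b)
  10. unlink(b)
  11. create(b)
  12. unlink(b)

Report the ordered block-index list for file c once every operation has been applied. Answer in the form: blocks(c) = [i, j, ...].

blocks(c) = [2, 1, 3, 4]

[1] create(a) — a=0 (map F..........)
[2] create(b) — a=0 b=1 (map FF.........)
[3] create(c) — a=0 b=1 c=2 (map FFF........)
[4] unlink(a) — b=1 c=2 (map .FF........)
[5] unlink(b) — c=2 (map ..F........)
[6] create(a) — a=0 c=2 (map F.F........)
[7] append(c, 3) — a=0 c=2,1,3,4 (map FFFFF......)
[8] unlink(a) — c=2,1,3,4 (map .FFFF......)
[9] create(b) — b=0 c=2,1,3,4 (map FFFFF......)
[10] unlink(b) — c=2,1,3,4 (map .FFFF......)
[11] create(b) — b=0 c=2,1,3,4 (map FFFFF......)
[12] unlink(b) — c=2,1,3,4 (map .FFFF......)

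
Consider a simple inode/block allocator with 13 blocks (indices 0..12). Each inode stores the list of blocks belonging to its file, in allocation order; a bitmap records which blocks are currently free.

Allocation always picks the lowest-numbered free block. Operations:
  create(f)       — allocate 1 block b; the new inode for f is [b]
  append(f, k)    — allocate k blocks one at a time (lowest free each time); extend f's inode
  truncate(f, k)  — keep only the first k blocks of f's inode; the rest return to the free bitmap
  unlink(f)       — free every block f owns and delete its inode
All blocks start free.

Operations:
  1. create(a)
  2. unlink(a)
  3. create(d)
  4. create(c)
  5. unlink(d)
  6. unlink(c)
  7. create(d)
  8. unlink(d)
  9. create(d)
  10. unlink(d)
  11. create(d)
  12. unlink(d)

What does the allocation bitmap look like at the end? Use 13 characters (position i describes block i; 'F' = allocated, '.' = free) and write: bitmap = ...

create(a): bitmap=F............ | a=[0]
unlink(a): bitmap=............. | 
create(d): bitmap=F............ | d=[0]
create(c): bitmap=FF........... | c=[1] d=[0]
unlink(d): bitmap=.F........... | c=[1]
unlink(c): bitmap=............. | 
create(d): bitmap=F............ | d=[0]
unlink(d): bitmap=............. | 
create(d): bitmap=F............ | d=[0]
unlink(d): bitmap=............. | 
create(d): bitmap=F............ | d=[0]
unlink(d): bitmap=............. | 

bitmap = .............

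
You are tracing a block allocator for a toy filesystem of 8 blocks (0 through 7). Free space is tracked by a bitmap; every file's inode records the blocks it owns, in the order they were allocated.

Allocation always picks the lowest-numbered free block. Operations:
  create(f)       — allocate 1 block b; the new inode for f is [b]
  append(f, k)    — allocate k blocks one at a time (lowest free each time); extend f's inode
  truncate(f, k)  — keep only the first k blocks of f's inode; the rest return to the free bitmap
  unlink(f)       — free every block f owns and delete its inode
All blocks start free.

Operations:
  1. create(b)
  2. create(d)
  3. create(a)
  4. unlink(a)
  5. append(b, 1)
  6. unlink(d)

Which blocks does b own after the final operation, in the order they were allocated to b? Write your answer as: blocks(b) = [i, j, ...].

after create(b) → b:[0]  free=[F.......]
after create(d) → b:[0], d:[1]  free=[FF......]
after create(a) → a:[2], b:[0], d:[1]  free=[FFF.....]
after unlink(a) → b:[0], d:[1]  free=[FF......]
after append(b, 1) → b:[0, 2], d:[1]  free=[FFF.....]
after unlink(d) → b:[0, 2]  free=[F.F.....]

blocks(b) = [0, 2]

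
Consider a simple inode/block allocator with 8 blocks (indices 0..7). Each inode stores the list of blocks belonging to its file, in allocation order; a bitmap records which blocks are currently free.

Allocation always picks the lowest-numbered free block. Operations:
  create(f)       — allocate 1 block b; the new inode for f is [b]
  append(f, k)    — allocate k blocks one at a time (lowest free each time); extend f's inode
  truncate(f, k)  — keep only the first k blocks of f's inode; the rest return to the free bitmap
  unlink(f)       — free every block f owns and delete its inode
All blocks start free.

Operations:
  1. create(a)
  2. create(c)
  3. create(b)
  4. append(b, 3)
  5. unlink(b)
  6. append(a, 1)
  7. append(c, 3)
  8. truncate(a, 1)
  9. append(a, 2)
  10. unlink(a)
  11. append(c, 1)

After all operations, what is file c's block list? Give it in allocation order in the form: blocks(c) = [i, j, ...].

  1. create(a)  ⇒  F.......  {a→[0]}
  2. create(c)  ⇒  FF......  {a→[0]; c→[1]}
  3. create(b)  ⇒  FFF.....  {a→[0]; b→[2]; c→[1]}
  4. append(b, 3)  ⇒  FFFFFF..  {a→[0]; b→[2, 3, 4, 5]; c→[1]}
  5. unlink(b)  ⇒  FF......  {a→[0]; c→[1]}
  6. append(a, 1)  ⇒  FFF.....  {a→[0, 2]; c→[1]}
  7. append(c, 3)  ⇒  FFFFFF..  {a→[0, 2]; c→[1, 3, 4, 5]}
  8. truncate(a, 1)  ⇒  FF.FFF..  {a→[0]; c→[1, 3, 4, 5]}
  9. append(a, 2)  ⇒  FFFFFFF.  {a→[0, 2, 6]; c→[1, 3, 4, 5]}
  10. unlink(a)  ⇒  .F.FFF..  {c→[1, 3, 4, 5]}
  11. append(c, 1)  ⇒  FF.FFF..  {c→[1, 3, 4, 5, 0]}

blocks(c) = [1, 3, 4, 5, 0]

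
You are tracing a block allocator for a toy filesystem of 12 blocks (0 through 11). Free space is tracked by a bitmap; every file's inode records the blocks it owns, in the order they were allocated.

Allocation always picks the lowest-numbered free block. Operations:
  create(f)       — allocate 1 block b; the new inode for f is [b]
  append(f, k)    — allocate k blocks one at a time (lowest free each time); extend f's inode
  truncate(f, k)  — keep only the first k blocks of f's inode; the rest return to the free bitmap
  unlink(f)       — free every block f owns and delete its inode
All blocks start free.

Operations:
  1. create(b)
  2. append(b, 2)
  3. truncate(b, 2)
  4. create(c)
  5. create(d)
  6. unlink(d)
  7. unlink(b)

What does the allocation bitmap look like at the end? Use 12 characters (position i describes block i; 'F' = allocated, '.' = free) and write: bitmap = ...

create(b): bitmap=F........... | b=[0]
append(b, 2): bitmap=FFF......... | b=[0, 1, 2]
truncate(b, 2): bitmap=FF.......... | b=[0, 1]
create(c): bitmap=FFF......... | b=[0, 1] c=[2]
create(d): bitmap=FFFF........ | b=[0, 1] c=[2] d=[3]
unlink(d): bitmap=FFF......... | b=[0, 1] c=[2]
unlink(b): bitmap=..F......... | c=[2]

bitmap = ..F.........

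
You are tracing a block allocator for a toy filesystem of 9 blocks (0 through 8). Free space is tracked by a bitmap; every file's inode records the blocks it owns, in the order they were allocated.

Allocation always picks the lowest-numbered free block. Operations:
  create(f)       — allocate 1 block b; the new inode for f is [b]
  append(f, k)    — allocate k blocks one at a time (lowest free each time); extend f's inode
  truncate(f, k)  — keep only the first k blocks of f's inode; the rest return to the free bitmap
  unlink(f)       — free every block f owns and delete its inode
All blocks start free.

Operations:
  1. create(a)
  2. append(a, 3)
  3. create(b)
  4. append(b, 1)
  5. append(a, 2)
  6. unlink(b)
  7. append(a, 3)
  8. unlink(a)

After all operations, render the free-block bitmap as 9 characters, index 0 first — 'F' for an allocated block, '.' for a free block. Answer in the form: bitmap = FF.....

  1. create(a)  ⇒  F........  {a→[0]}
  2. append(a, 3)  ⇒  FFFF.....  {a→[0, 1, 2, 3]}
  3. create(b)  ⇒  FFFFF....  {a→[0, 1, 2, 3]; b→[4]}
  4. append(b, 1)  ⇒  FFFFFF...  {a→[0, 1, 2, 3]; b→[4, 5]}
  5. append(a, 2)  ⇒  FFFFFFFF.  {a→[0, 1, 2, 3, 6, 7]; b→[4, 5]}
  6. unlink(b)  ⇒  FFFF..FF.  {a→[0, 1, 2, 3, 6, 7]}
  7. append(a, 3)  ⇒  FFFFFFFFF  {a→[0, 1, 2, 3, 6, 7, 4, 5, 8]}
  8. unlink(a)  ⇒  .........  {}

bitmap = .........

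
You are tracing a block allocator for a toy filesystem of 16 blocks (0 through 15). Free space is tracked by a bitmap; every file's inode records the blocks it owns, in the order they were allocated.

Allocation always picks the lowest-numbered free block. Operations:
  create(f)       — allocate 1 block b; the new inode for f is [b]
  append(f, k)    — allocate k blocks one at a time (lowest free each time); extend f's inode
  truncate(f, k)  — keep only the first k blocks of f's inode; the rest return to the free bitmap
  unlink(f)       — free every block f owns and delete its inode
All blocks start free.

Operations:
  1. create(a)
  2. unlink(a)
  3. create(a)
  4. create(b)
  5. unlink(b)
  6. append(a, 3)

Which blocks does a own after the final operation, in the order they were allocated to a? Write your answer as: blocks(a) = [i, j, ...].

blocks(a) = [0, 1, 2, 3]

create(a): bitmap=F............... | a=[0]
unlink(a): bitmap=................ | 
create(a): bitmap=F............... | a=[0]
create(b): bitmap=FF.............. | a=[0] b=[1]
unlink(b): bitmap=F............... | a=[0]
append(a, 3): bitmap=FFFF............ | a=[0, 1, 2, 3]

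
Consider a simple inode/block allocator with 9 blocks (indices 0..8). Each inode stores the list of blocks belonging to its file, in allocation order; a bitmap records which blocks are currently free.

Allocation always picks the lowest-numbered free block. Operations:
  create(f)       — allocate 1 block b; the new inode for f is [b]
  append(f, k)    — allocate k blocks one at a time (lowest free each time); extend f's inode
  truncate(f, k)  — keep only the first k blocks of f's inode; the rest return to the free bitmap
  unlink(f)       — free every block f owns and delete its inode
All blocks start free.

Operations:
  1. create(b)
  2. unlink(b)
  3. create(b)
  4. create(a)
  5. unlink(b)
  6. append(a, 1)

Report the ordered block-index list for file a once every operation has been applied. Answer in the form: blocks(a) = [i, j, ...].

[1] create(b) — b=0 (map F........)
[2] unlink(b) —  (map .........)
[3] create(b) — b=0 (map F........)
[4] create(a) — a=1 b=0 (map FF.......)
[5] unlink(b) — a=1 (map .F.......)
[6] append(a, 1) — a=1,0 (map FF.......)

blocks(a) = [1, 0]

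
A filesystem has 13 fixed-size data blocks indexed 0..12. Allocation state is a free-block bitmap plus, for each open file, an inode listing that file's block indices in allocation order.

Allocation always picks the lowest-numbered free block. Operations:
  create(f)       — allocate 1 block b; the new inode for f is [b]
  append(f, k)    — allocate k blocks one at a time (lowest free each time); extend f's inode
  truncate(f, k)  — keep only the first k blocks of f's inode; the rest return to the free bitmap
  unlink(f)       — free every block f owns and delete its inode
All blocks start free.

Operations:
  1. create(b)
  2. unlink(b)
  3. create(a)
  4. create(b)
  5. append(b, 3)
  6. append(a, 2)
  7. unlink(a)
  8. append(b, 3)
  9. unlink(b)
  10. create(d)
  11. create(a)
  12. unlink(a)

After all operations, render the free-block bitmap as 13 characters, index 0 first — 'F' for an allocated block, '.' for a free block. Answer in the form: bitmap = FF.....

  1. create(b)  ⇒  F............  {b→[0]}
  2. unlink(b)  ⇒  .............  {}
  3. create(a)  ⇒  F............  {a→[0]}
  4. create(b)  ⇒  FF...........  {a→[0]; b→[1]}
  5. append(b, 3)  ⇒  FFFFF........  {a→[0]; b→[1, 2, 3, 4]}
  6. append(a, 2)  ⇒  FFFFFFF......  {a→[0, 5, 6]; b→[1, 2, 3, 4]}
  7. unlink(a)  ⇒  .FFFF........  {b→[1, 2, 3, 4]}
  8. append(b, 3)  ⇒  FFFFFFF......  {b→[1, 2, 3, 4, 0, 5, 6]}
  9. unlink(b)  ⇒  .............  {}
  10. create(d)  ⇒  F............  {d→[0]}
  11. create(a)  ⇒  FF...........  {a→[1]; d→[0]}
  12. unlink(a)  ⇒  F............  {d→[0]}

bitmap = F............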